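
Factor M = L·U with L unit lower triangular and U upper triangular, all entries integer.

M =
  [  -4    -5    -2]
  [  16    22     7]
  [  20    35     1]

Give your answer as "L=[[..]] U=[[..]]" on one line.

L=[[1,0,0],[-4,1,0],[-5,5,1]] U=[[-4,-5,-2],[0,2,-1],[0,0,-4]]

  row1 -= -4·row0 → [0,2,-1]
  row2 -= -5·row0 → [0,10,-9]
  row2 -= 5·row1 → [0,0,-4]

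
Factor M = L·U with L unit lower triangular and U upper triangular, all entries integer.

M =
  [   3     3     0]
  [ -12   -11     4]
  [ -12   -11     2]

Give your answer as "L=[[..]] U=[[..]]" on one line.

L=[[1,0,0],[-4,1,0],[-4,1,1]] U=[[3,3,0],[0,1,4],[0,0,-2]]

  r1 -= -4·r0 → [0,1,4]
  r2 -= -4·r0 → [0,1,2]
  r2 -= 1·r1 → [0,0,-2]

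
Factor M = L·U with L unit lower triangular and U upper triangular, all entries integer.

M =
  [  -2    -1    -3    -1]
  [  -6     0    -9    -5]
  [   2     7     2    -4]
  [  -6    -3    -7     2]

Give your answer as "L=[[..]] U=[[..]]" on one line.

  r1 -= 3·r0 → [0,3,0,-2]
  r2 -= -1·r0 → [0,6,-1,-5]
  r3 -= 3·r0 → [0,0,2,5]
  r2 -= 2·r1 → [0,0,-1,-1]
  r3 -= 0·r1 → [0,0,2,5]
  r3 -= -2·r2 → [0,0,0,3]

L=[[1,0,0,0],[3,1,0,0],[-1,2,1,0],[3,0,-2,1]] U=[[-2,-1,-3,-1],[0,3,0,-2],[0,0,-1,-1],[0,0,0,3]]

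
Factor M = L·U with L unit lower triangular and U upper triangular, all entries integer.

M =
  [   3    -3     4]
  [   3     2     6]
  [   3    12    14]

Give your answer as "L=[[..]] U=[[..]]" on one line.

L=[[1,0,0],[1,1,0],[1,3,1]] U=[[3,-3,4],[0,5,2],[0,0,4]]

  row1 -= 1·row0 → [0,5,2]
  row2 -= 1·row0 → [0,15,10]
  row2 -= 3·row1 → [0,0,4]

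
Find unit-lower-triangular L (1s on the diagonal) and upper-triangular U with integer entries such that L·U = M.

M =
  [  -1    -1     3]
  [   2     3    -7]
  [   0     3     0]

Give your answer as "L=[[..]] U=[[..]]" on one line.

L=[[1,0,0],[-2,1,0],[0,3,1]] U=[[-1,-1,3],[0,1,-1],[0,0,3]]

  r1 -= -2·r0 → [0,1,-1]
  r2 -= 0·r0 → [0,3,0]
  r2 -= 3·r1 → [0,0,3]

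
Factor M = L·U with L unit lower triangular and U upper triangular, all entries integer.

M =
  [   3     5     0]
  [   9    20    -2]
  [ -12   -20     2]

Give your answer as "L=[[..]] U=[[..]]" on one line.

  R1 -= 3·R0 → [0,5,-2]
  R2 -= -4·R0 → [0,0,2]
  R2 -= 0·R1 → [0,0,2]

L=[[1,0,0],[3,1,0],[-4,0,1]] U=[[3,5,0],[0,5,-2],[0,0,2]]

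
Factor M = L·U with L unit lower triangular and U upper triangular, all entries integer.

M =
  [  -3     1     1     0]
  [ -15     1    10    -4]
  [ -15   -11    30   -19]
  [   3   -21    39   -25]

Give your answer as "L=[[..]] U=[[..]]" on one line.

  R1 -= 5·R0 → [0,-4,5,-4]
  R2 -= 5·R0 → [0,-16,25,-19]
  R3 -= -1·R0 → [0,-20,40,-25]
  R2 -= 4·R1 → [0,0,5,-3]
  R3 -= 5·R1 → [0,0,15,-5]
  R3 -= 3·R2 → [0,0,0,4]

L=[[1,0,0,0],[5,1,0,0],[5,4,1,0],[-1,5,3,1]] U=[[-3,1,1,0],[0,-4,5,-4],[0,0,5,-3],[0,0,0,4]]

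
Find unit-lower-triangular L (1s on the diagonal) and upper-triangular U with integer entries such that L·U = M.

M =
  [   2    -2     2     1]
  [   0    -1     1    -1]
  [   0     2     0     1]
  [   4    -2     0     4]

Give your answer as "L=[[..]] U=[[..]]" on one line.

  r1 -= 0·r0 → [0,-1,1,-1]
  r2 -= 0·r0 → [0,2,0,1]
  r3 -= 2·r0 → [0,2,-4,2]
  r2 -= -2·r1 → [0,0,2,-1]
  r3 -= -2·r1 → [0,0,-2,0]
  r3 -= -1·r2 → [0,0,0,-1]

L=[[1,0,0,0],[0,1,0,0],[0,-2,1,0],[2,-2,-1,1]] U=[[2,-2,2,1],[0,-1,1,-1],[0,0,2,-1],[0,0,0,-1]]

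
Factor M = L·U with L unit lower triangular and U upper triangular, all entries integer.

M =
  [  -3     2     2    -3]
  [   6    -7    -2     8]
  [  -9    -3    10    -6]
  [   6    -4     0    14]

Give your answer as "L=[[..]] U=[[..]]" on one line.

  R1 -= -2·R0 → [0,-3,2,2]
  R2 -= 3·R0 → [0,-9,4,3]
  R3 -= -2·R0 → [0,0,4,8]
  R2 -= 3·R1 → [0,0,-2,-3]
  R3 -= 0·R1 → [0,0,4,8]
  R3 -= -2·R2 → [0,0,0,2]

L=[[1,0,0,0],[-2,1,0,0],[3,3,1,0],[-2,0,-2,1]] U=[[-3,2,2,-3],[0,-3,2,2],[0,0,-2,-3],[0,0,0,2]]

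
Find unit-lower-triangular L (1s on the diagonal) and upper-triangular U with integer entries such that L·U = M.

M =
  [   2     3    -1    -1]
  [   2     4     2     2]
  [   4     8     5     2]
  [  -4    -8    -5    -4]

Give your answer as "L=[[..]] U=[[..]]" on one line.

L=[[1,0,0,0],[1,1,0,0],[2,2,1,0],[-2,-2,-1,1]] U=[[2,3,-1,-1],[0,1,3,3],[0,0,1,-2],[0,0,0,-2]]

  r1 -= 1·r0 → [0,1,3,3]
  r2 -= 2·r0 → [0,2,7,4]
  r3 -= -2·r0 → [0,-2,-7,-6]
  r2 -= 2·r1 → [0,0,1,-2]
  r3 -= -2·r1 → [0,0,-1,0]
  r3 -= -1·r2 → [0,0,0,-2]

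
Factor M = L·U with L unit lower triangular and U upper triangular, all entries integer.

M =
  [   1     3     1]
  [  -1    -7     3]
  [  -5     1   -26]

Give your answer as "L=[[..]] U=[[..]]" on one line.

L=[[1,0,0],[-1,1,0],[-5,-4,1]] U=[[1,3,1],[0,-4,4],[0,0,-5]]

  row1 -= -1·row0 → [0,-4,4]
  row2 -= -5·row0 → [0,16,-21]
  row2 -= -4·row1 → [0,0,-5]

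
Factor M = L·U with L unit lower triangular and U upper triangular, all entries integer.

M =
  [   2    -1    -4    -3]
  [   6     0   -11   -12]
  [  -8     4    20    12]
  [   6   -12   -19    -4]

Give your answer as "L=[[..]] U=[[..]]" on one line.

  r1 -= 3·r0 → [0,3,1,-3]
  r2 -= -4·r0 → [0,0,4,0]
  r3 -= 3·r0 → [0,-9,-7,5]
  r2 -= 0·r1 → [0,0,4,0]
  r3 -= -3·r1 → [0,0,-4,-4]
  r3 -= -1·r2 → [0,0,0,-4]

L=[[1,0,0,0],[3,1,0,0],[-4,0,1,0],[3,-3,-1,1]] U=[[2,-1,-4,-3],[0,3,1,-3],[0,0,4,0],[0,0,0,-4]]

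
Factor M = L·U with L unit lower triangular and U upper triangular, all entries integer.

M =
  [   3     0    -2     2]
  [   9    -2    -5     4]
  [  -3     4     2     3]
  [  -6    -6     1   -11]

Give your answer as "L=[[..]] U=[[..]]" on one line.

  r1 -= 3·r0 → [0,-2,1,-2]
  r2 -= -1·r0 → [0,4,0,5]
  r3 -= -2·r0 → [0,-6,-3,-7]
  r2 -= -2·r1 → [0,0,2,1]
  r3 -= 3·r1 → [0,0,-6,-1]
  r3 -= -3·r2 → [0,0,0,2]

L=[[1,0,0,0],[3,1,0,0],[-1,-2,1,0],[-2,3,-3,1]] U=[[3,0,-2,2],[0,-2,1,-2],[0,0,2,1],[0,0,0,2]]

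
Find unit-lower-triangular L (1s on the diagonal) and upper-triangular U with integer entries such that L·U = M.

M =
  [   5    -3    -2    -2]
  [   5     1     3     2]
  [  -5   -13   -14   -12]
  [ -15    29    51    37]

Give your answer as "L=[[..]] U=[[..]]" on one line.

L=[[1,0,0,0],[1,1,0,0],[-1,-4,1,0],[-3,5,5,1]] U=[[5,-3,-2,-2],[0,4,5,4],[0,0,4,2],[0,0,0,1]]

  R1 -= 1·R0 → [0,4,5,4]
  R2 -= -1·R0 → [0,-16,-16,-14]
  R3 -= -3·R0 → [0,20,45,31]
  R2 -= -4·R1 → [0,0,4,2]
  R3 -= 5·R1 → [0,0,20,11]
  R3 -= 5·R2 → [0,0,0,1]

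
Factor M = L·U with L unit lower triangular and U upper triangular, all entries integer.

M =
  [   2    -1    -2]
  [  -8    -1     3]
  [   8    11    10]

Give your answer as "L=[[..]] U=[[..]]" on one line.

  r1 -= -4·r0 → [0,-5,-5]
  r2 -= 4·r0 → [0,15,18]
  r2 -= -3·r1 → [0,0,3]

L=[[1,0,0],[-4,1,0],[4,-3,1]] U=[[2,-1,-2],[0,-5,-5],[0,0,3]]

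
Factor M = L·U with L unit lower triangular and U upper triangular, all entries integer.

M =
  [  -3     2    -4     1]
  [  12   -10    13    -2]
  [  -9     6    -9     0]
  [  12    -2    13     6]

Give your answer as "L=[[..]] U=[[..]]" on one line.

  r1 -= -4·r0 → [0,-2,-3,2]
  r2 -= 3·r0 → [0,0,3,-3]
  r3 -= -4·r0 → [0,6,-3,10]
  r2 -= 0·r1 → [0,0,3,-3]
  r3 -= -3·r1 → [0,0,-12,16]
  r3 -= -4·r2 → [0,0,0,4]

L=[[1,0,0,0],[-4,1,0,0],[3,0,1,0],[-4,-3,-4,1]] U=[[-3,2,-4,1],[0,-2,-3,2],[0,0,3,-3],[0,0,0,4]]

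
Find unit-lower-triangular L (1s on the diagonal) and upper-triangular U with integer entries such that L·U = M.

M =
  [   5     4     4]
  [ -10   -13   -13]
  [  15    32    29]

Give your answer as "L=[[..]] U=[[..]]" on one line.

  row1 -= -2·row0 → [0,-5,-5]
  row2 -= 3·row0 → [0,20,17]
  row2 -= -4·row1 → [0,0,-3]

L=[[1,0,0],[-2,1,0],[3,-4,1]] U=[[5,4,4],[0,-5,-5],[0,0,-3]]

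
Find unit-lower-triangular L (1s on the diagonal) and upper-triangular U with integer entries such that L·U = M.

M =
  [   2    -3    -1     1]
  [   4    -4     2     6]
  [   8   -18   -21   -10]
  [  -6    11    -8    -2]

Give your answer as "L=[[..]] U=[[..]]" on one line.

L=[[1,0,0,0],[2,1,0,0],[4,-3,1,0],[-3,1,3,1]] U=[[2,-3,-1,1],[0,2,4,4],[0,0,-5,-2],[0,0,0,3]]

  row1 -= 2·row0 → [0,2,4,4]
  row2 -= 4·row0 → [0,-6,-17,-14]
  row3 -= -3·row0 → [0,2,-11,1]
  row2 -= -3·row1 → [0,0,-5,-2]
  row3 -= 1·row1 → [0,0,-15,-3]
  row3 -= 3·row2 → [0,0,0,3]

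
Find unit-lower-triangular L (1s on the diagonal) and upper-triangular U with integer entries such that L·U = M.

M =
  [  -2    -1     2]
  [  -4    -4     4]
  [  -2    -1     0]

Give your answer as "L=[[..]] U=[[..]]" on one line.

L=[[1,0,0],[2,1,0],[1,0,1]] U=[[-2,-1,2],[0,-2,0],[0,0,-2]]

  row1 -= 2·row0 → [0,-2,0]
  row2 -= 1·row0 → [0,0,-2]
  row2 -= 0·row1 → [0,0,-2]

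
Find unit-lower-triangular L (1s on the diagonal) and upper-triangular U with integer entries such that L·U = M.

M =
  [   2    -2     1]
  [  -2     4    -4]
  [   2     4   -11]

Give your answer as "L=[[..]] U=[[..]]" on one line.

L=[[1,0,0],[-1,1,0],[1,3,1]] U=[[2,-2,1],[0,2,-3],[0,0,-3]]

  row1 -= -1·row0 → [0,2,-3]
  row2 -= 1·row0 → [0,6,-12]
  row2 -= 3·row1 → [0,0,-3]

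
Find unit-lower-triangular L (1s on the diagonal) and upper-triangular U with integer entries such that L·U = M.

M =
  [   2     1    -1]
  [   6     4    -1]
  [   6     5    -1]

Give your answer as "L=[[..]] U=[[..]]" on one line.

L=[[1,0,0],[3,1,0],[3,2,1]] U=[[2,1,-1],[0,1,2],[0,0,-2]]

  R1 -= 3·R0 → [0,1,2]
  R2 -= 3·R0 → [0,2,2]
  R2 -= 2·R1 → [0,0,-2]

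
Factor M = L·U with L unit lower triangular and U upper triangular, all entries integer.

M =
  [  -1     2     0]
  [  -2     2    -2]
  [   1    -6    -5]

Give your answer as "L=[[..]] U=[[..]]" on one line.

L=[[1,0,0],[2,1,0],[-1,2,1]] U=[[-1,2,0],[0,-2,-2],[0,0,-1]]

  r1 -= 2·r0 → [0,-2,-2]
  r2 -= -1·r0 → [0,-4,-5]
  r2 -= 2·r1 → [0,0,-1]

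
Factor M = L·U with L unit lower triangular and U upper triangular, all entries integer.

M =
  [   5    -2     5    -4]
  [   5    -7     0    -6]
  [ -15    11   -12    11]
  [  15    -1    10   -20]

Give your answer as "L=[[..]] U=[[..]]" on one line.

  R1 -= 1·R0 → [0,-5,-5,-2]
  R2 -= -3·R0 → [0,5,3,-1]
  R3 -= 3·R0 → [0,5,-5,-8]
  R2 -= -1·R1 → [0,0,-2,-3]
  R3 -= -1·R1 → [0,0,-10,-10]
  R3 -= 5·R2 → [0,0,0,5]

L=[[1,0,0,0],[1,1,0,0],[-3,-1,1,0],[3,-1,5,1]] U=[[5,-2,5,-4],[0,-5,-5,-2],[0,0,-2,-3],[0,0,0,5]]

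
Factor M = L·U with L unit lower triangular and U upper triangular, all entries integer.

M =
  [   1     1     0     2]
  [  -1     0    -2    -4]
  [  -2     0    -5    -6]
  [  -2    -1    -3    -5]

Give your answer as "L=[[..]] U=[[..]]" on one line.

  R1 -= -1·R0 → [0,1,-2,-2]
  R2 -= -2·R0 → [0,2,-5,-2]
  R3 -= -2·R0 → [0,1,-3,-1]
  R2 -= 2·R1 → [0,0,-1,2]
  R3 -= 1·R1 → [0,0,-1,1]
  R3 -= 1·R2 → [0,0,0,-1]

L=[[1,0,0,0],[-1,1,0,0],[-2,2,1,0],[-2,1,1,1]] U=[[1,1,0,2],[0,1,-2,-2],[0,0,-1,2],[0,0,0,-1]]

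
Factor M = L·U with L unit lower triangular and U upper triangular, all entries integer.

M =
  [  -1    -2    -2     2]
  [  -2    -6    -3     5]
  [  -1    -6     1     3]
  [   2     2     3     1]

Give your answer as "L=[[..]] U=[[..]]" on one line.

  row1 -= 2·row0 → [0,-2,1,1]
  row2 -= 1·row0 → [0,-4,3,1]
  row3 -= -2·row0 → [0,-2,-1,5]
  row2 -= 2·row1 → [0,0,1,-1]
  row3 -= 1·row1 → [0,0,-2,4]
  row3 -= -2·row2 → [0,0,0,2]

L=[[1,0,0,0],[2,1,0,0],[1,2,1,0],[-2,1,-2,1]] U=[[-1,-2,-2,2],[0,-2,1,1],[0,0,1,-1],[0,0,0,2]]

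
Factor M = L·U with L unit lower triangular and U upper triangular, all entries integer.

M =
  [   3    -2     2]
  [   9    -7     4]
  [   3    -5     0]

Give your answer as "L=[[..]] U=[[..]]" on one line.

  R1 -= 3·R0 → [0,-1,-2]
  R2 -= 1·R0 → [0,-3,-2]
  R2 -= 3·R1 → [0,0,4]

L=[[1,0,0],[3,1,0],[1,3,1]] U=[[3,-2,2],[0,-1,-2],[0,0,4]]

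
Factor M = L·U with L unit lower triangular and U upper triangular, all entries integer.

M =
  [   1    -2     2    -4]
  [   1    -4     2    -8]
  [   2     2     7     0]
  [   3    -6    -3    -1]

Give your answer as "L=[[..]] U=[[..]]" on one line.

  R1 -= 1·R0 → [0,-2,0,-4]
  R2 -= 2·R0 → [0,6,3,8]
  R3 -= 3·R0 → [0,0,-9,11]
  R2 -= -3·R1 → [0,0,3,-4]
  R3 -= 0·R1 → [0,0,-9,11]
  R3 -= -3·R2 → [0,0,0,-1]

L=[[1,0,0,0],[1,1,0,0],[2,-3,1,0],[3,0,-3,1]] U=[[1,-2,2,-4],[0,-2,0,-4],[0,0,3,-4],[0,0,0,-1]]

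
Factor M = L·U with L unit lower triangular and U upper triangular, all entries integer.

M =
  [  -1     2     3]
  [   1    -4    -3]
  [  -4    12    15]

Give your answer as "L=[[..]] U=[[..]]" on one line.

L=[[1,0,0],[-1,1,0],[4,-2,1]] U=[[-1,2,3],[0,-2,0],[0,0,3]]

  R1 -= -1·R0 → [0,-2,0]
  R2 -= 4·R0 → [0,4,3]
  R2 -= -2·R1 → [0,0,3]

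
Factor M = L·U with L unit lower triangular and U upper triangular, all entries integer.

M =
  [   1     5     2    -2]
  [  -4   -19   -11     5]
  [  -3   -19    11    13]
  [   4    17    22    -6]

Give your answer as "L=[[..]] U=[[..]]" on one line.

L=[[1,0,0,0],[-4,1,0,0],[-3,-4,1,0],[4,-3,1,1]] U=[[1,5,2,-2],[0,1,-3,-3],[0,0,5,-5],[0,0,0,-2]]

  R1 -= -4·R0 → [0,1,-3,-3]
  R2 -= -3·R0 → [0,-4,17,7]
  R3 -= 4·R0 → [0,-3,14,2]
  R2 -= -4·R1 → [0,0,5,-5]
  R3 -= -3·R1 → [0,0,5,-7]
  R3 -= 1·R2 → [0,0,0,-2]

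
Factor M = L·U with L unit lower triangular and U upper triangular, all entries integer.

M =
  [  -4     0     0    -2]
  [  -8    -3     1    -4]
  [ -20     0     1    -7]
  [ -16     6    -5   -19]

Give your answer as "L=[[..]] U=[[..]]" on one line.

L=[[1,0,0,0],[2,1,0,0],[5,0,1,0],[4,-2,-3,1]] U=[[-4,0,0,-2],[0,-3,1,0],[0,0,1,3],[0,0,0,-2]]

  r1 -= 2·r0 → [0,-3,1,0]
  r2 -= 5·r0 → [0,0,1,3]
  r3 -= 4·r0 → [0,6,-5,-11]
  r2 -= 0·r1 → [0,0,1,3]
  r3 -= -2·r1 → [0,0,-3,-11]
  r3 -= -3·r2 → [0,0,0,-2]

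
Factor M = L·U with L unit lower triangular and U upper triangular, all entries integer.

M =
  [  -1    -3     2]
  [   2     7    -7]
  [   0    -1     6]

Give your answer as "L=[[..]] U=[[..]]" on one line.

  row1 -= -2·row0 → [0,1,-3]
  row2 -= 0·row0 → [0,-1,6]
  row2 -= -1·row1 → [0,0,3]

L=[[1,0,0],[-2,1,0],[0,-1,1]] U=[[-1,-3,2],[0,1,-3],[0,0,3]]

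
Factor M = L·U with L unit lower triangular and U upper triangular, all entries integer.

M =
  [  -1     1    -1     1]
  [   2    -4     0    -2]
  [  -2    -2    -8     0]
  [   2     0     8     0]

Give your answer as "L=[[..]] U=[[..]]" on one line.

L=[[1,0,0,0],[-2,1,0,0],[2,2,1,0],[-2,-1,-2,1]] U=[[-1,1,-1,1],[0,-2,-2,0],[0,0,-2,-2],[0,0,0,-2]]

  R1 -= -2·R0 → [0,-2,-2,0]
  R2 -= 2·R0 → [0,-4,-6,-2]
  R3 -= -2·R0 → [0,2,6,2]
  R2 -= 2·R1 → [0,0,-2,-2]
  R3 -= -1·R1 → [0,0,4,2]
  R3 -= -2·R2 → [0,0,0,-2]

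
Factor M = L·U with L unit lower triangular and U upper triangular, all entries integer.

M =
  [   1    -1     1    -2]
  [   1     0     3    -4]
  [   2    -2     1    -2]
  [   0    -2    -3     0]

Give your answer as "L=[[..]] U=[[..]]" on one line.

  R1 -= 1·R0 → [0,1,2,-2]
  R2 -= 2·R0 → [0,0,-1,2]
  R3 -= 0·R0 → [0,-2,-3,0]
  R2 -= 0·R1 → [0,0,-1,2]
  R3 -= -2·R1 → [0,0,1,-4]
  R3 -= -1·R2 → [0,0,0,-2]

L=[[1,0,0,0],[1,1,0,0],[2,0,1,0],[0,-2,-1,1]] U=[[1,-1,1,-2],[0,1,2,-2],[0,0,-1,2],[0,0,0,-2]]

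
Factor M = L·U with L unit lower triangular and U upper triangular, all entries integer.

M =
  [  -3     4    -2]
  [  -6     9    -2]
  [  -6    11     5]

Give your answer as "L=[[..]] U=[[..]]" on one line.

  R1 -= 2·R0 → [0,1,2]
  R2 -= 2·R0 → [0,3,9]
  R2 -= 3·R1 → [0,0,3]

L=[[1,0,0],[2,1,0],[2,3,1]] U=[[-3,4,-2],[0,1,2],[0,0,3]]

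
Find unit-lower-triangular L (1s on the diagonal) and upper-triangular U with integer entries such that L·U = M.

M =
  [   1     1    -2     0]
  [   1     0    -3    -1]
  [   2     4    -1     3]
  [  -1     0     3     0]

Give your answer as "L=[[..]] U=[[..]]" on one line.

L=[[1,0,0,0],[1,1,0,0],[2,-2,1,0],[-1,-1,0,1]] U=[[1,1,-2,0],[0,-1,-1,-1],[0,0,1,1],[0,0,0,-1]]

  R1 -= 1·R0 → [0,-1,-1,-1]
  R2 -= 2·R0 → [0,2,3,3]
  R3 -= -1·R0 → [0,1,1,0]
  R2 -= -2·R1 → [0,0,1,1]
  R3 -= -1·R1 → [0,0,0,-1]
  R3 -= 0·R2 → [0,0,0,-1]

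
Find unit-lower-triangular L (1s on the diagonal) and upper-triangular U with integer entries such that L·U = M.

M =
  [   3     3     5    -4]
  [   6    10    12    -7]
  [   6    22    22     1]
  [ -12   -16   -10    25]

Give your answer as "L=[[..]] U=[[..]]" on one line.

  row1 -= 2·row0 → [0,4,2,1]
  row2 -= 2·row0 → [0,16,12,9]
  row3 -= -4·row0 → [0,-4,10,9]
  row2 -= 4·row1 → [0,0,4,5]
  row3 -= -1·row1 → [0,0,12,10]
  row3 -= 3·row2 → [0,0,0,-5]

L=[[1,0,0,0],[2,1,0,0],[2,4,1,0],[-4,-1,3,1]] U=[[3,3,5,-4],[0,4,2,1],[0,0,4,5],[0,0,0,-5]]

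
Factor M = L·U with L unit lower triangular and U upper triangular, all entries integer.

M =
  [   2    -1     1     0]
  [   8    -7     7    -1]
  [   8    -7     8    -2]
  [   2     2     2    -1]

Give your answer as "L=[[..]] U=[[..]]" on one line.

  r1 -= 4·r0 → [0,-3,3,-1]
  r2 -= 4·r0 → [0,-3,4,-2]
  r3 -= 1·r0 → [0,3,1,-1]
  r2 -= 1·r1 → [0,0,1,-1]
  r3 -= -1·r1 → [0,0,4,-2]
  r3 -= 4·r2 → [0,0,0,2]

L=[[1,0,0,0],[4,1,0,0],[4,1,1,0],[1,-1,4,1]] U=[[2,-1,1,0],[0,-3,3,-1],[0,0,1,-1],[0,0,0,2]]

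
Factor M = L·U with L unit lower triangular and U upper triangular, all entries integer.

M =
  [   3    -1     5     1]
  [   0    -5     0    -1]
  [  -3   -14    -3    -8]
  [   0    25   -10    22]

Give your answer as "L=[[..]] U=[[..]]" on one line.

  r1 -= 0·r0 → [0,-5,0,-1]
  r2 -= -1·r0 → [0,-15,2,-7]
  r3 -= 0·r0 → [0,25,-10,22]
  r2 -= 3·r1 → [0,0,2,-4]
  r3 -= -5·r1 → [0,0,-10,17]
  r3 -= -5·r2 → [0,0,0,-3]

L=[[1,0,0,0],[0,1,0,0],[-1,3,1,0],[0,-5,-5,1]] U=[[3,-1,5,1],[0,-5,0,-1],[0,0,2,-4],[0,0,0,-3]]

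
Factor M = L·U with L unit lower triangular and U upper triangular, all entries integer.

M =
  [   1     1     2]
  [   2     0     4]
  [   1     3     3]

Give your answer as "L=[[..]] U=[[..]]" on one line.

L=[[1,0,0],[2,1,0],[1,-1,1]] U=[[1,1,2],[0,-2,0],[0,0,1]]

  R1 -= 2·R0 → [0,-2,0]
  R2 -= 1·R0 → [0,2,1]
  R2 -= -1·R1 → [0,0,1]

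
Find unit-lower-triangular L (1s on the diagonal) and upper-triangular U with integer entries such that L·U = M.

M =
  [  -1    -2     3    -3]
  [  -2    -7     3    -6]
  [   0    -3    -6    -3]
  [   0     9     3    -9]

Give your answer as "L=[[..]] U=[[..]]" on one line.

  row1 -= 2·row0 → [0,-3,-3,0]
  row2 -= 0·row0 → [0,-3,-6,-3]
  row3 -= 0·row0 → [0,9,3,-9]
  row2 -= 1·row1 → [0,0,-3,-3]
  row3 -= -3·row1 → [0,0,-6,-9]
  row3 -= 2·row2 → [0,0,0,-3]

L=[[1,0,0,0],[2,1,0,0],[0,1,1,0],[0,-3,2,1]] U=[[-1,-2,3,-3],[0,-3,-3,0],[0,0,-3,-3],[0,0,0,-3]]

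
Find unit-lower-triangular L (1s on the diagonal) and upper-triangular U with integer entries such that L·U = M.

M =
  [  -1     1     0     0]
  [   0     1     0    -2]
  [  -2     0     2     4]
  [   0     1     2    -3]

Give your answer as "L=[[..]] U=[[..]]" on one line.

L=[[1,0,0,0],[0,1,0,0],[2,-2,1,0],[0,1,1,1]] U=[[-1,1,0,0],[0,1,0,-2],[0,0,2,0],[0,0,0,-1]]

  row1 -= 0·row0 → [0,1,0,-2]
  row2 -= 2·row0 → [0,-2,2,4]
  row3 -= 0·row0 → [0,1,2,-3]
  row2 -= -2·row1 → [0,0,2,0]
  row3 -= 1·row1 → [0,0,2,-1]
  row3 -= 1·row2 → [0,0,0,-1]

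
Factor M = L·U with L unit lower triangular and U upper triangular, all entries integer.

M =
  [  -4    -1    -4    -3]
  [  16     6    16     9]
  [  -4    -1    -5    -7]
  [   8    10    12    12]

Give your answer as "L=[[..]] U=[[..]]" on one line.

  r1 -= -4·r0 → [0,2,0,-3]
  r2 -= 1·r0 → [0,0,-1,-4]
  r3 -= -2·r0 → [0,8,4,6]
  r2 -= 0·r1 → [0,0,-1,-4]
  r3 -= 4·r1 → [0,0,4,18]
  r3 -= -4·r2 → [0,0,0,2]

L=[[1,0,0,0],[-4,1,0,0],[1,0,1,0],[-2,4,-4,1]] U=[[-4,-1,-4,-3],[0,2,0,-3],[0,0,-1,-4],[0,0,0,2]]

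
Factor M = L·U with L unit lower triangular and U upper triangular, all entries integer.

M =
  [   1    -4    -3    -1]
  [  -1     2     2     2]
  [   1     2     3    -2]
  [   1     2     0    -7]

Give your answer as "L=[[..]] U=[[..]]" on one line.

L=[[1,0,0,0],[-1,1,0,0],[1,-3,1,0],[1,-3,0,1]] U=[[1,-4,-3,-1],[0,-2,-1,1],[0,0,3,2],[0,0,0,-3]]

  r1 -= -1·r0 → [0,-2,-1,1]
  r2 -= 1·r0 → [0,6,6,-1]
  r3 -= 1·r0 → [0,6,3,-6]
  r2 -= -3·r1 → [0,0,3,2]
  r3 -= -3·r1 → [0,0,0,-3]
  r3 -= 0·r2 → [0,0,0,-3]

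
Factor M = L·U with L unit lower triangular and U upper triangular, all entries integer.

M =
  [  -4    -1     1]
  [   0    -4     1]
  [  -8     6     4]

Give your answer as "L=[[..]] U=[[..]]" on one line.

  r1 -= 0·r0 → [0,-4,1]
  r2 -= 2·r0 → [0,8,2]
  r2 -= -2·r1 → [0,0,4]

L=[[1,0,0],[0,1,0],[2,-2,1]] U=[[-4,-1,1],[0,-4,1],[0,0,4]]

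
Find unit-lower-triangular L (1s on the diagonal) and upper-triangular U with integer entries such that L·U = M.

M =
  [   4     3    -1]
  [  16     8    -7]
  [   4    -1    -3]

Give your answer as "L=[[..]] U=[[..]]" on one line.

  r1 -= 4·r0 → [0,-4,-3]
  r2 -= 1·r0 → [0,-4,-2]
  r2 -= 1·r1 → [0,0,1]

L=[[1,0,0],[4,1,0],[1,1,1]] U=[[4,3,-1],[0,-4,-3],[0,0,1]]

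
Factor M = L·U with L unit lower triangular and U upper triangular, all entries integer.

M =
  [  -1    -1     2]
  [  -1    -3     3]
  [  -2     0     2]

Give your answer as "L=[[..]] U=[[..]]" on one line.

  row1 -= 1·row0 → [0,-2,1]
  row2 -= 2·row0 → [0,2,-2]
  row2 -= -1·row1 → [0,0,-1]

L=[[1,0,0],[1,1,0],[2,-1,1]] U=[[-1,-1,2],[0,-2,1],[0,0,-1]]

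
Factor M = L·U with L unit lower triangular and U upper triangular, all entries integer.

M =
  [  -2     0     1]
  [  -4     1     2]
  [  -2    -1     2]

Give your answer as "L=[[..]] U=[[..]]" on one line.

  R1 -= 2·R0 → [0,1,0]
  R2 -= 1·R0 → [0,-1,1]
  R2 -= -1·R1 → [0,0,1]

L=[[1,0,0],[2,1,0],[1,-1,1]] U=[[-2,0,1],[0,1,0],[0,0,1]]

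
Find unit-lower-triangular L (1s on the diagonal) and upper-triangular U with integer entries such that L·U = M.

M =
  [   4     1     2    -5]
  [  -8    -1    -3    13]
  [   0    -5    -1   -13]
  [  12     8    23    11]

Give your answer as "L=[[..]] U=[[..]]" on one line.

  R1 -= -2·R0 → [0,1,1,3]
  R2 -= 0·R0 → [0,-5,-1,-13]
  R3 -= 3·R0 → [0,5,17,26]
  R2 -= -5·R1 → [0,0,4,2]
  R3 -= 5·R1 → [0,0,12,11]
  R3 -= 3·R2 → [0,0,0,5]

L=[[1,0,0,0],[-2,1,0,0],[0,-5,1,0],[3,5,3,1]] U=[[4,1,2,-5],[0,1,1,3],[0,0,4,2],[0,0,0,5]]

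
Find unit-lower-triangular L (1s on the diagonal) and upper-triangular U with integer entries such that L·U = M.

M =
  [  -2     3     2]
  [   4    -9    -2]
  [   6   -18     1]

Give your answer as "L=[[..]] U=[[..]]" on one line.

  row1 -= -2·row0 → [0,-3,2]
  row2 -= -3·row0 → [0,-9,7]
  row2 -= 3·row1 → [0,0,1]

L=[[1,0,0],[-2,1,0],[-3,3,1]] U=[[-2,3,2],[0,-3,2],[0,0,1]]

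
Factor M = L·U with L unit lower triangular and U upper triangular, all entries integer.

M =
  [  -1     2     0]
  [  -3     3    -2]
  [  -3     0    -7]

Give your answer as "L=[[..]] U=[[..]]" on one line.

L=[[1,0,0],[3,1,0],[3,2,1]] U=[[-1,2,0],[0,-3,-2],[0,0,-3]]

  R1 -= 3·R0 → [0,-3,-2]
  R2 -= 3·R0 → [0,-6,-7]
  R2 -= 2·R1 → [0,0,-3]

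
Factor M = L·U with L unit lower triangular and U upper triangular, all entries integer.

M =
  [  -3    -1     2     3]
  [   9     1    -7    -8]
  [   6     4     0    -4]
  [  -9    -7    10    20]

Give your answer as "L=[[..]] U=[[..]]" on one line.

  r1 -= -3·r0 → [0,-2,-1,1]
  r2 -= -2·r0 → [0,2,4,2]
  r3 -= 3·r0 → [0,-4,4,11]
  r2 -= -1·r1 → [0,0,3,3]
  r3 -= 2·r1 → [0,0,6,9]
  r3 -= 2·r2 → [0,0,0,3]

L=[[1,0,0,0],[-3,1,0,0],[-2,-1,1,0],[3,2,2,1]] U=[[-3,-1,2,3],[0,-2,-1,1],[0,0,3,3],[0,0,0,3]]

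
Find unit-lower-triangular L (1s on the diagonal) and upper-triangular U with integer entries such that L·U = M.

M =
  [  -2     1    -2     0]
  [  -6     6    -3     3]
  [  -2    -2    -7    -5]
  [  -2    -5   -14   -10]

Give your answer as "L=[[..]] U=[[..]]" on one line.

L=[[1,0,0,0],[3,1,0,0],[1,-1,1,0],[1,-2,3,1]] U=[[-2,1,-2,0],[0,3,3,3],[0,0,-2,-2],[0,0,0,2]]

  r1 -= 3·r0 → [0,3,3,3]
  r2 -= 1·r0 → [0,-3,-5,-5]
  r3 -= 1·r0 → [0,-6,-12,-10]
  r2 -= -1·r1 → [0,0,-2,-2]
  r3 -= -2·r1 → [0,0,-6,-4]
  r3 -= 3·r2 → [0,0,0,2]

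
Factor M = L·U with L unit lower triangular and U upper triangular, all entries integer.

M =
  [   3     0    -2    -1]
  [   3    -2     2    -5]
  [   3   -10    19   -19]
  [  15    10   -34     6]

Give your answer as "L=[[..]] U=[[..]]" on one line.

  R1 -= 1·R0 → [0,-2,4,-4]
  R2 -= 1·R0 → [0,-10,21,-18]
  R3 -= 5·R0 → [0,10,-24,11]
  R2 -= 5·R1 → [0,0,1,2]
  R3 -= -5·R1 → [0,0,-4,-9]
  R3 -= -4·R2 → [0,0,0,-1]

L=[[1,0,0,0],[1,1,0,0],[1,5,1,0],[5,-5,-4,1]] U=[[3,0,-2,-1],[0,-2,4,-4],[0,0,1,2],[0,0,0,-1]]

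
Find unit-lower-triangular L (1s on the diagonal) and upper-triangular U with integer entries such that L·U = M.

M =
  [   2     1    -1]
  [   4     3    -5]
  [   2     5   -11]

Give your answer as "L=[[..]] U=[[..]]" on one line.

  r1 -= 2·r0 → [0,1,-3]
  r2 -= 1·r0 → [0,4,-10]
  r2 -= 4·r1 → [0,0,2]

L=[[1,0,0],[2,1,0],[1,4,1]] U=[[2,1,-1],[0,1,-3],[0,0,2]]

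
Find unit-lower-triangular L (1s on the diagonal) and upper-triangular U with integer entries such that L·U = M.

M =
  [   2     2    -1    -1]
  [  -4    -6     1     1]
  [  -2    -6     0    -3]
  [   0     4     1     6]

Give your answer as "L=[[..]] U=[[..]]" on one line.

  R1 -= -2·R0 → [0,-2,-1,-1]
  R2 -= -1·R0 → [0,-4,-1,-4]
  R3 -= 0·R0 → [0,4,1,6]
  R2 -= 2·R1 → [0,0,1,-2]
  R3 -= -2·R1 → [0,0,-1,4]
  R3 -= -1·R2 → [0,0,0,2]

L=[[1,0,0,0],[-2,1,0,0],[-1,2,1,0],[0,-2,-1,1]] U=[[2,2,-1,-1],[0,-2,-1,-1],[0,0,1,-2],[0,0,0,2]]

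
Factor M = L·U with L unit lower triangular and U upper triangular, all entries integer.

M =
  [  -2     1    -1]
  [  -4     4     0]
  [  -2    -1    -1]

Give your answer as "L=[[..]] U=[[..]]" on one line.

  row1 -= 2·row0 → [0,2,2]
  row2 -= 1·row0 → [0,-2,0]
  row2 -= -1·row1 → [0,0,2]

L=[[1,0,0],[2,1,0],[1,-1,1]] U=[[-2,1,-1],[0,2,2],[0,0,2]]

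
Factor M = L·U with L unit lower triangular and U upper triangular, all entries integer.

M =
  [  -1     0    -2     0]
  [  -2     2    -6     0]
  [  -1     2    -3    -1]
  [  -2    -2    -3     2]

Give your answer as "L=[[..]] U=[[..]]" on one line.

  R1 -= 2·R0 → [0,2,-2,0]
  R2 -= 1·R0 → [0,2,-1,-1]
  R3 -= 2·R0 → [0,-2,1,2]
  R2 -= 1·R1 → [0,0,1,-1]
  R3 -= -1·R1 → [0,0,-1,2]
  R3 -= -1·R2 → [0,0,0,1]

L=[[1,0,0,0],[2,1,0,0],[1,1,1,0],[2,-1,-1,1]] U=[[-1,0,-2,0],[0,2,-2,0],[0,0,1,-1],[0,0,0,1]]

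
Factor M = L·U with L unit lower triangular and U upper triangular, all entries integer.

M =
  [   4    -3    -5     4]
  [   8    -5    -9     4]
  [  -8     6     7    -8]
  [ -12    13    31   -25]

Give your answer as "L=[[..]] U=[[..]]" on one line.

L=[[1,0,0,0],[2,1,0,0],[-2,0,1,0],[-3,4,-4,1]] U=[[4,-3,-5,4],[0,1,1,-4],[0,0,-3,0],[0,0,0,3]]

  row1 -= 2·row0 → [0,1,1,-4]
  row2 -= -2·row0 → [0,0,-3,0]
  row3 -= -3·row0 → [0,4,16,-13]
  row2 -= 0·row1 → [0,0,-3,0]
  row3 -= 4·row1 → [0,0,12,3]
  row3 -= -4·row2 → [0,0,0,3]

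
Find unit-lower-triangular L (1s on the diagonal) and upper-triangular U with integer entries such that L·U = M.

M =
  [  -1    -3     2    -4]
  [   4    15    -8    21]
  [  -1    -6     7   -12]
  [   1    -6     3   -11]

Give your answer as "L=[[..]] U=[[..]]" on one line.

  r1 -= -4·r0 → [0,3,0,5]
  r2 -= 1·r0 → [0,-3,5,-8]
  r3 -= -1·r0 → [0,-9,5,-15]
  r2 -= -1·r1 → [0,0,5,-3]
  r3 -= -3·r1 → [0,0,5,0]
  r3 -= 1·r2 → [0,0,0,3]

L=[[1,0,0,0],[-4,1,0,0],[1,-1,1,0],[-1,-3,1,1]] U=[[-1,-3,2,-4],[0,3,0,5],[0,0,5,-3],[0,0,0,3]]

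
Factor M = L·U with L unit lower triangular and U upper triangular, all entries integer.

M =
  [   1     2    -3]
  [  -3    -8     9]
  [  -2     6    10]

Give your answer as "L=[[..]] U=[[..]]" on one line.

L=[[1,0,0],[-3,1,0],[-2,-5,1]] U=[[1,2,-3],[0,-2,0],[0,0,4]]

  R1 -= -3·R0 → [0,-2,0]
  R2 -= -2·R0 → [0,10,4]
  R2 -= -5·R1 → [0,0,4]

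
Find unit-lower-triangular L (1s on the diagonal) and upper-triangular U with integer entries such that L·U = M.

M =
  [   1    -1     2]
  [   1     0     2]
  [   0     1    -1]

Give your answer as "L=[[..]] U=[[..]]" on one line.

L=[[1,0,0],[1,1,0],[0,1,1]] U=[[1,-1,2],[0,1,0],[0,0,-1]]

  R1 -= 1·R0 → [0,1,0]
  R2 -= 0·R0 → [0,1,-1]
  R2 -= 1·R1 → [0,0,-1]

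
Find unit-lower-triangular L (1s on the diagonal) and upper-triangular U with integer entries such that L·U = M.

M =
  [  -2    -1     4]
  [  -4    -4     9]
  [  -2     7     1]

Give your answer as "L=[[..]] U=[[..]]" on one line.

  row1 -= 2·row0 → [0,-2,1]
  row2 -= 1·row0 → [0,8,-3]
  row2 -= -4·row1 → [0,0,1]

L=[[1,0,0],[2,1,0],[1,-4,1]] U=[[-2,-1,4],[0,-2,1],[0,0,1]]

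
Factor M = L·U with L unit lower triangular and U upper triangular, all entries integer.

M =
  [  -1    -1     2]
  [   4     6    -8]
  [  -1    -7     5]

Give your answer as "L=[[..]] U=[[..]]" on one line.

  row1 -= -4·row0 → [0,2,0]
  row2 -= 1·row0 → [0,-6,3]
  row2 -= -3·row1 → [0,0,3]

L=[[1,0,0],[-4,1,0],[1,-3,1]] U=[[-1,-1,2],[0,2,0],[0,0,3]]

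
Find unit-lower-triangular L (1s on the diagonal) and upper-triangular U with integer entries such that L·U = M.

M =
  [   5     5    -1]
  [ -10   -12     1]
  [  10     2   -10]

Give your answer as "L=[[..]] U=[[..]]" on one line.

L=[[1,0,0],[-2,1,0],[2,4,1]] U=[[5,5,-1],[0,-2,-1],[0,0,-4]]

  row1 -= -2·row0 → [0,-2,-1]
  row2 -= 2·row0 → [0,-8,-8]
  row2 -= 4·row1 → [0,0,-4]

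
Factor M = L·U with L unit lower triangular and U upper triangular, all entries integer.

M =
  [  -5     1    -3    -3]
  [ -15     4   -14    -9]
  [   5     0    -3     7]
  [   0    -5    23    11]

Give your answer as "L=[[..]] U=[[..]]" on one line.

  r1 -= 3·r0 → [0,1,-5,0]
  r2 -= -1·r0 → [0,1,-6,4]
  r3 -= 0·r0 → [0,-5,23,11]
  r2 -= 1·r1 → [0,0,-1,4]
  r3 -= -5·r1 → [0,0,-2,11]
  r3 -= 2·r2 → [0,0,0,3]

L=[[1,0,0,0],[3,1,0,0],[-1,1,1,0],[0,-5,2,1]] U=[[-5,1,-3,-3],[0,1,-5,0],[0,0,-1,4],[0,0,0,3]]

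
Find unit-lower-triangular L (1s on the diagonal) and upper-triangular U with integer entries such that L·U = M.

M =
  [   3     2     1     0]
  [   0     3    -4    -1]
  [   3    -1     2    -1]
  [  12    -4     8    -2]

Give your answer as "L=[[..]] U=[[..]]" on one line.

  row1 -= 0·row0 → [0,3,-4,-1]
  row2 -= 1·row0 → [0,-3,1,-1]
  row3 -= 4·row0 → [0,-12,4,-2]
  row2 -= -1·row1 → [0,0,-3,-2]
  row3 -= -4·row1 → [0,0,-12,-6]
  row3 -= 4·row2 → [0,0,0,2]

L=[[1,0,0,0],[0,1,0,0],[1,-1,1,0],[4,-4,4,1]] U=[[3,2,1,0],[0,3,-4,-1],[0,0,-3,-2],[0,0,0,2]]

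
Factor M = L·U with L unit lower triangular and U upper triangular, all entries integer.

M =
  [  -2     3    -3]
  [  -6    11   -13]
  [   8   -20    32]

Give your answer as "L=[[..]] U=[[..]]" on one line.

  r1 -= 3·r0 → [0,2,-4]
  r2 -= -4·r0 → [0,-8,20]
  r2 -= -4·r1 → [0,0,4]

L=[[1,0,0],[3,1,0],[-4,-4,1]] U=[[-2,3,-3],[0,2,-4],[0,0,4]]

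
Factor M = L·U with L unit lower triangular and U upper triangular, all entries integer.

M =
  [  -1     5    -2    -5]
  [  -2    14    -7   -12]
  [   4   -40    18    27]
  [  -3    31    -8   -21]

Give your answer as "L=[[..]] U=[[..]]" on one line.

  row1 -= 2·row0 → [0,4,-3,-2]
  row2 -= -4·row0 → [0,-20,10,7]
  row3 -= 3·row0 → [0,16,-2,-6]
  row2 -= -5·row1 → [0,0,-5,-3]
  row3 -= 4·row1 → [0,0,10,2]
  row3 -= -2·row2 → [0,0,0,-4]

L=[[1,0,0,0],[2,1,0,0],[-4,-5,1,0],[3,4,-2,1]] U=[[-1,5,-2,-5],[0,4,-3,-2],[0,0,-5,-3],[0,0,0,-4]]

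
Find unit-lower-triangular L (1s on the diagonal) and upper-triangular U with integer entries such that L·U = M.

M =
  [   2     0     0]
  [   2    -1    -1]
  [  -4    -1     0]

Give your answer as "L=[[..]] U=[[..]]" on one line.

  R1 -= 1·R0 → [0,-1,-1]
  R2 -= -2·R0 → [0,-1,0]
  R2 -= 1·R1 → [0,0,1]

L=[[1,0,0],[1,1,0],[-2,1,1]] U=[[2,0,0],[0,-1,-1],[0,0,1]]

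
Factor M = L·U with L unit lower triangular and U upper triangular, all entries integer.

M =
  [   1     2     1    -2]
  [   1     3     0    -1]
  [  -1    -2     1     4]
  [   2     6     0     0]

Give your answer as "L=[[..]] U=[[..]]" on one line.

  row1 -= 1·row0 → [0,1,-1,1]
  row2 -= -1·row0 → [0,0,2,2]
  row3 -= 2·row0 → [0,2,-2,4]
  row2 -= 0·row1 → [0,0,2,2]
  row3 -= 2·row1 → [0,0,0,2]
  row3 -= 0·row2 → [0,0,0,2]

L=[[1,0,0,0],[1,1,0,0],[-1,0,1,0],[2,2,0,1]] U=[[1,2,1,-2],[0,1,-1,1],[0,0,2,2],[0,0,0,2]]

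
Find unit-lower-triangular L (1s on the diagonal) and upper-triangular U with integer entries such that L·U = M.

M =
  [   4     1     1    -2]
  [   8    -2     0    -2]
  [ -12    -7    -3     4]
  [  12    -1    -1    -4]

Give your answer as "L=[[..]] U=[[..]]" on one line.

  r1 -= 2·r0 → [0,-4,-2,2]
  r2 -= -3·r0 → [0,-4,0,-2]
  r3 -= 3·r0 → [0,-4,-4,2]
  r2 -= 1·r1 → [0,0,2,-4]
  r3 -= 1·r1 → [0,0,-2,0]
  r3 -= -1·r2 → [0,0,0,-4]

L=[[1,0,0,0],[2,1,0,0],[-3,1,1,0],[3,1,-1,1]] U=[[4,1,1,-2],[0,-4,-2,2],[0,0,2,-4],[0,0,0,-4]]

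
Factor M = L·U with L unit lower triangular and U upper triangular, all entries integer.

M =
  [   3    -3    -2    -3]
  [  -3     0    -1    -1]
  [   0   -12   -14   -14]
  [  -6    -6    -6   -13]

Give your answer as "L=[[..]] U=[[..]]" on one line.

  r1 -= -1·r0 → [0,-3,-3,-4]
  r2 -= 0·r0 → [0,-12,-14,-14]
  r3 -= -2·r0 → [0,-12,-10,-19]
  r2 -= 4·r1 → [0,0,-2,2]
  r3 -= 4·r1 → [0,0,2,-3]
  r3 -= -1·r2 → [0,0,0,-1]

L=[[1,0,0,0],[-1,1,0,0],[0,4,1,0],[-2,4,-1,1]] U=[[3,-3,-2,-3],[0,-3,-3,-4],[0,0,-2,2],[0,0,0,-1]]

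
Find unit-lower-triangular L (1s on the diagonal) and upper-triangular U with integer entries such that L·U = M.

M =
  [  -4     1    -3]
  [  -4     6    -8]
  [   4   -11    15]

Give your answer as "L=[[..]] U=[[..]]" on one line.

  r1 -= 1·r0 → [0,5,-5]
  r2 -= -1·r0 → [0,-10,12]
  r2 -= -2·r1 → [0,0,2]

L=[[1,0,0],[1,1,0],[-1,-2,1]] U=[[-4,1,-3],[0,5,-5],[0,0,2]]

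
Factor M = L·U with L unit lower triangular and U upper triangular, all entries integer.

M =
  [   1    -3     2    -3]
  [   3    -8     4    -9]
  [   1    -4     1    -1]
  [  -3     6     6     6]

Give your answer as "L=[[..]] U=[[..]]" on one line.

  r1 -= 3·r0 → [0,1,-2,0]
  r2 -= 1·r0 → [0,-1,-1,2]
  r3 -= -3·r0 → [0,-3,12,-3]
  r2 -= -1·r1 → [0,0,-3,2]
  r3 -= -3·r1 → [0,0,6,-3]
  r3 -= -2·r2 → [0,0,0,1]

L=[[1,0,0,0],[3,1,0,0],[1,-1,1,0],[-3,-3,-2,1]] U=[[1,-3,2,-3],[0,1,-2,0],[0,0,-3,2],[0,0,0,1]]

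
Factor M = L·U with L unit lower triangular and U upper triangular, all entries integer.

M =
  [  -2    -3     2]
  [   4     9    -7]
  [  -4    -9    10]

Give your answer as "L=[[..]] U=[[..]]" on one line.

L=[[1,0,0],[-2,1,0],[2,-1,1]] U=[[-2,-3,2],[0,3,-3],[0,0,3]]

  r1 -= -2·r0 → [0,3,-3]
  r2 -= 2·r0 → [0,-3,6]
  r2 -= -1·r1 → [0,0,3]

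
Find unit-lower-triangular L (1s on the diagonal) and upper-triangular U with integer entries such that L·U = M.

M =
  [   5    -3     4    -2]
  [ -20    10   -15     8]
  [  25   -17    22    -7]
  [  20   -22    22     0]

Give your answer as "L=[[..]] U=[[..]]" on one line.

L=[[1,0,0,0],[-4,1,0,0],[5,1,1,0],[4,5,1,1]] U=[[5,-3,4,-2],[0,-2,1,0],[0,0,1,3],[0,0,0,5]]

  row1 -= -4·row0 → [0,-2,1,0]
  row2 -= 5·row0 → [0,-2,2,3]
  row3 -= 4·row0 → [0,-10,6,8]
  row2 -= 1·row1 → [0,0,1,3]
  row3 -= 5·row1 → [0,0,1,8]
  row3 -= 1·row2 → [0,0,0,5]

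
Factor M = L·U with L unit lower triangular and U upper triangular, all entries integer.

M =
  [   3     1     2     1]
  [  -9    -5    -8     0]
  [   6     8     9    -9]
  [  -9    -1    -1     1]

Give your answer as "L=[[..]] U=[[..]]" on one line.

  R1 -= -3·R0 → [0,-2,-2,3]
  R2 -= 2·R0 → [0,6,5,-11]
  R3 -= -3·R0 → [0,2,5,4]
  R2 -= -3·R1 → [0,0,-1,-2]
  R3 -= -1·R1 → [0,0,3,7]
  R3 -= -3·R2 → [0,0,0,1]

L=[[1,0,0,0],[-3,1,0,0],[2,-3,1,0],[-3,-1,-3,1]] U=[[3,1,2,1],[0,-2,-2,3],[0,0,-1,-2],[0,0,0,1]]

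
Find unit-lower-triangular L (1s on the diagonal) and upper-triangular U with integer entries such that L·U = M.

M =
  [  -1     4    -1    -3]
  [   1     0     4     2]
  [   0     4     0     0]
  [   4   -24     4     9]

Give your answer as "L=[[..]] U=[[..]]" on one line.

L=[[1,0,0,0],[-1,1,0,0],[0,1,1,0],[-4,-2,-2,1]] U=[[-1,4,-1,-3],[0,4,3,-1],[0,0,-3,1],[0,0,0,-3]]

  R1 -= -1·R0 → [0,4,3,-1]
  R2 -= 0·R0 → [0,4,0,0]
  R3 -= -4·R0 → [0,-8,0,-3]
  R2 -= 1·R1 → [0,0,-3,1]
  R3 -= -2·R1 → [0,0,6,-5]
  R3 -= -2·R2 → [0,0,0,-3]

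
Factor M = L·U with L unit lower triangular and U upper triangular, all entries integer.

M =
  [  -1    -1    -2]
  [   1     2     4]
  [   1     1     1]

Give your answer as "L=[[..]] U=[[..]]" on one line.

  row1 -= -1·row0 → [0,1,2]
  row2 -= -1·row0 → [0,0,-1]
  row2 -= 0·row1 → [0,0,-1]

L=[[1,0,0],[-1,1,0],[-1,0,1]] U=[[-1,-1,-2],[0,1,2],[0,0,-1]]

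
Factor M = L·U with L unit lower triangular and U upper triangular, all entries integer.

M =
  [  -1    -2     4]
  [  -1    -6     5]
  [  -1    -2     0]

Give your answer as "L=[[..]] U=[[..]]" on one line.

L=[[1,0,0],[1,1,0],[1,0,1]] U=[[-1,-2,4],[0,-4,1],[0,0,-4]]

  row1 -= 1·row0 → [0,-4,1]
  row2 -= 1·row0 → [0,0,-4]
  row2 -= 0·row1 → [0,0,-4]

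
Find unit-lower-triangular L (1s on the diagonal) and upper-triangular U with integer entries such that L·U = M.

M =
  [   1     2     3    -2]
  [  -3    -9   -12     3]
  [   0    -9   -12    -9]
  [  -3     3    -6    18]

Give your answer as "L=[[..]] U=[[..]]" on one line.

  R1 -= -3·R0 → [0,-3,-3,-3]
  R2 -= 0·R0 → [0,-9,-12,-9]
  R3 -= -3·R0 → [0,9,3,12]
  R2 -= 3·R1 → [0,0,-3,0]
  R3 -= -3·R1 → [0,0,-6,3]
  R3 -= 2·R2 → [0,0,0,3]

L=[[1,0,0,0],[-3,1,0,0],[0,3,1,0],[-3,-3,2,1]] U=[[1,2,3,-2],[0,-3,-3,-3],[0,0,-3,0],[0,0,0,3]]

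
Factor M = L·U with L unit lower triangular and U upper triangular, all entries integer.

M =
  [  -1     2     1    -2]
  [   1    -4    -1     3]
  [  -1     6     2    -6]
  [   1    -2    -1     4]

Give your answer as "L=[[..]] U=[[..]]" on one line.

L=[[1,0,0,0],[-1,1,0,0],[1,-2,1,0],[-1,0,0,1]] U=[[-1,2,1,-2],[0,-2,0,1],[0,0,1,-2],[0,0,0,2]]

  R1 -= -1·R0 → [0,-2,0,1]
  R2 -= 1·R0 → [0,4,1,-4]
  R3 -= -1·R0 → [0,0,0,2]
  R2 -= -2·R1 → [0,0,1,-2]
  R3 -= 0·R1 → [0,0,0,2]
  R3 -= 0·R2 → [0,0,0,2]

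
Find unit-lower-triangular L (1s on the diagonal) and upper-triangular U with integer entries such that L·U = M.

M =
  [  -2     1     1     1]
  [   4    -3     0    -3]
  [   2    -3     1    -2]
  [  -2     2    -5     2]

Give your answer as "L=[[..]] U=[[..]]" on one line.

L=[[1,0,0,0],[-2,1,0,0],[-1,2,1,0],[1,-1,2,1]] U=[[-2,1,1,1],[0,-1,2,-1],[0,0,-2,1],[0,0,0,-2]]

  r1 -= -2·r0 → [0,-1,2,-1]
  r2 -= -1·r0 → [0,-2,2,-1]
  r3 -= 1·r0 → [0,1,-6,1]
  r2 -= 2·r1 → [0,0,-2,1]
  r3 -= -1·r1 → [0,0,-4,0]
  r3 -= 2·r2 → [0,0,0,-2]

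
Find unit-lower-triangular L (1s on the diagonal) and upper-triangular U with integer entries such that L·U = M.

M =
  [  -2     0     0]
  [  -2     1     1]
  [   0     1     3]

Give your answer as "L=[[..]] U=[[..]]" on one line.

  row1 -= 1·row0 → [0,1,1]
  row2 -= 0·row0 → [0,1,3]
  row2 -= 1·row1 → [0,0,2]

L=[[1,0,0],[1,1,0],[0,1,1]] U=[[-2,0,0],[0,1,1],[0,0,2]]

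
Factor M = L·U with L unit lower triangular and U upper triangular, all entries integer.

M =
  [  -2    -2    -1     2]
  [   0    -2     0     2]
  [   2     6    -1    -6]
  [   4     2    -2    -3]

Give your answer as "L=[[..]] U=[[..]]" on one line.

  R1 -= 0·R0 → [0,-2,0,2]
  R2 -= -1·R0 → [0,4,-2,-4]
  R3 -= -2·R0 → [0,-2,-4,1]
  R2 -= -2·R1 → [0,0,-2,0]
  R3 -= 1·R1 → [0,0,-4,-1]
  R3 -= 2·R2 → [0,0,0,-1]

L=[[1,0,0,0],[0,1,0,0],[-1,-2,1,0],[-2,1,2,1]] U=[[-2,-2,-1,2],[0,-2,0,2],[0,0,-2,0],[0,0,0,-1]]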